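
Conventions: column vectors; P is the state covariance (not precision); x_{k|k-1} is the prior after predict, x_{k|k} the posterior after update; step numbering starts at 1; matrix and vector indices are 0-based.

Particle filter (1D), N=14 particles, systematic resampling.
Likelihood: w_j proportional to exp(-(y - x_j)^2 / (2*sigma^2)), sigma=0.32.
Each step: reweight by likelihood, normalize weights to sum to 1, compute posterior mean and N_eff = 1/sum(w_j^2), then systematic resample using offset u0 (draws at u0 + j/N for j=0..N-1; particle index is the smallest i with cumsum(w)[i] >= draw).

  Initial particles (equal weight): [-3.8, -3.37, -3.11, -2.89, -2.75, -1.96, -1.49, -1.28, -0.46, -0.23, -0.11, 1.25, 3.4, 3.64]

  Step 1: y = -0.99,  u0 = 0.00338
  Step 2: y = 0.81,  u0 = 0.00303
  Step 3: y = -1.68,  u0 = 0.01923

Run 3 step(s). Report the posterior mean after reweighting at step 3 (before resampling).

post_mean = -0.4600

step 1: w=[0.0000, 0.0000, 0.0000, 0.0000, 0.0000, 0.0078, 0.2262, 0.5084, 0.1945, 0.0457, 0.0175, 0.0000, 0.0000, 0.0000]  mean=-1.1049  Neff=2.8577  idx=[5, 6, 6, 6, 7, 7, 7, 7, 7, 7, 7, 8, 8, 8]
step 2: w=[0.0000, 0.0000, 0.0000, 0.0000, 0.0000, 0.0000, 0.0000, 0.0000, 0.0000, 0.0000, 0.0000, 0.3333, 0.3333, 0.3333]  mean=-0.4600  Neff=3.0000  idx=[11, 11, 11, 11, 11, 12, 12, 12, 12, 12, 13, 13, 13, 13]
step 3: w=[0.0714, 0.0714, 0.0714, 0.0714, 0.0714, 0.0714, 0.0714, 0.0714, 0.0714, 0.0714, 0.0714, 0.0714, 0.0714, 0.0714]  mean=-0.4600  Neff=14.0000  idx=[0, 1, 2, 3, 4, 5, 6, 7, 8, 9, 10, 11, 12, 13]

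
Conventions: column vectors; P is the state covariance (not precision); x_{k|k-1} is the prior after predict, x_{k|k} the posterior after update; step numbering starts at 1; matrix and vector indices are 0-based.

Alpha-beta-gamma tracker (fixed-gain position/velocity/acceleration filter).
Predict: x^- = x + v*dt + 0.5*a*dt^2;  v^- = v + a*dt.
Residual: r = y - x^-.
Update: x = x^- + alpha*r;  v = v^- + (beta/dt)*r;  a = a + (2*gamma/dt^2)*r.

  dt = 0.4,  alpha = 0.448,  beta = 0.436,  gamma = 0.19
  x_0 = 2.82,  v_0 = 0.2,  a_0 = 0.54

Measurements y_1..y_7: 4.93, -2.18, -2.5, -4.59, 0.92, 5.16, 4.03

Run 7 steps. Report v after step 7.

v_post = 31.0516

step 1: x_pred=2.9432  r=1.9868  x^+=3.8333  v^+=2.5816  a^+=5.2586
step 2: x_pred=5.2866  r=-7.4666  x^+=1.9416  v^+=-3.4535  a^+=-12.4746
step 3: x_pred=-0.4378  r=-2.0622  x^+=-1.3617  v^+=-10.6912  a^+=-17.3723
step 4: x_pred=-7.0279  r=2.4379  x^+=-5.9357  v^+=-14.9827  a^+=-11.5822
step 5: x_pred=-12.8554  r=13.7754  x^+=-6.6840  v^+=-4.6004  a^+=21.1344
step 6: x_pred=-6.8335  r=11.9935  x^+=-1.4604  v^+=16.9262  a^+=49.6188
step 7: x_pred=9.2796  r=-5.2496  x^+=6.9278  v^+=31.0516  a^+=37.1510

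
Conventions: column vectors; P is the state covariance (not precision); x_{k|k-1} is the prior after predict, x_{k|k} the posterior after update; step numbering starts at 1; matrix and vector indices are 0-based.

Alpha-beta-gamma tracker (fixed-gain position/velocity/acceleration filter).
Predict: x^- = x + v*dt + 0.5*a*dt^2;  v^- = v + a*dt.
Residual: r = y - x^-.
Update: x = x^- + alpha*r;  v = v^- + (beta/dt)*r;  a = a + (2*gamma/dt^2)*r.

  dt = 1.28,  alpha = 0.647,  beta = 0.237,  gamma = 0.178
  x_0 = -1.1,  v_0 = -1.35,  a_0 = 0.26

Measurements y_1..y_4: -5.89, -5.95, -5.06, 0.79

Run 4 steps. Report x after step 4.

step 1: x_pred=-2.6150  r=-3.2750  x^+=-4.7339  v^+=-1.6236  a^+=-0.4516
step 2: x_pred=-7.1821  r=1.2321  x^+=-6.3849  v^+=-1.9735  a^+=-0.1839
step 3: x_pred=-9.0617  r=4.0017  x^+=-6.4726  v^+=-1.4680  a^+=0.6856
step 4: x_pred=-7.7899  r=8.5799  x^+=-2.2387  v^+=0.9982  a^+=2.5499

x_post = -2.2387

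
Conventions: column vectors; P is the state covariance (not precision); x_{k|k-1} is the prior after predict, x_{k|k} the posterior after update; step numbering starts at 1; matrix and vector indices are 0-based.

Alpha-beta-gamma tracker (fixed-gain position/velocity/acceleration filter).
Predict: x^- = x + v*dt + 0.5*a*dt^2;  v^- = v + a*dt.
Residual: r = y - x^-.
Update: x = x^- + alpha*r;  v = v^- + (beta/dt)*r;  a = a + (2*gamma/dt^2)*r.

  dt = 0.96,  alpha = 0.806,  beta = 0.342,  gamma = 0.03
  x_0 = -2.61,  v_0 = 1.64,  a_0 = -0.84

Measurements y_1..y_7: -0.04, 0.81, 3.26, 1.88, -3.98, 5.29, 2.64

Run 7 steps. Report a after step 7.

a_post = -0.3230

step 1: x_pred=-1.4227  r=1.3827  x^+=-0.3082  v^+=1.3262  a^+=-0.7500
step 2: x_pred=0.6193  r=0.1907  x^+=0.7730  v^+=0.6741  a^+=-0.7376
step 3: x_pred=1.0803  r=2.1797  x^+=2.8371  v^+=0.7426  a^+=-0.5957
step 4: x_pred=3.2755  r=-1.3955  x^+=2.1507  v^+=-0.3264  a^+=-0.6865
step 5: x_pred=1.5210  r=-5.5010  x^+=-2.9128  v^+=-2.9452  a^+=-1.0447
step 6: x_pred=-6.2216  r=11.5116  x^+=3.0568  v^+=0.1529  a^+=-0.2952
step 7: x_pred=3.0675  r=-0.4275  x^+=2.7229  v^+=-0.2828  a^+=-0.3230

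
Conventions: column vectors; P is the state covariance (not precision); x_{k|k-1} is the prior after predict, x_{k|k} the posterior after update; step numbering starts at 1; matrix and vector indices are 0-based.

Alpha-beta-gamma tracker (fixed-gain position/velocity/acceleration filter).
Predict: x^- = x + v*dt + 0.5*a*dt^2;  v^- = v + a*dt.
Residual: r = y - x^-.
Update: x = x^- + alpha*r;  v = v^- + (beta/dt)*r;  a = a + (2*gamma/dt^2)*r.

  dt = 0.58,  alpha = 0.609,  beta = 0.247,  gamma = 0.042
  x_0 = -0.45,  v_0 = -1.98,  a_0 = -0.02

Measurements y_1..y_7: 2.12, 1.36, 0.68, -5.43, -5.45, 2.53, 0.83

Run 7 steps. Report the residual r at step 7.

step 1: x_pred=-1.6018  r=3.7218  x^+=0.6648  v^+=-0.4066  a^+=0.9093
step 2: x_pred=0.5819  r=0.7781  x^+=1.0558  v^+=0.4521  a^+=1.1036
step 3: x_pred=1.5036  r=-0.8236  x^+=1.0020  v^+=0.7415  a^+=0.8980
step 4: x_pred=1.5831  r=-7.0131  x^+=-2.6879  v^+=-1.7243  a^+=-0.8532
step 5: x_pred=-3.8315  r=-1.6185  x^+=-4.8172  v^+=-2.9085  a^+=-1.2574
step 6: x_pred=-6.7156  r=9.2456  x^+=-1.0850  v^+=0.2996  a^+=1.0513
step 7: x_pred=-0.7344  r=1.5644  x^+=0.2183  v^+=1.5756  a^+=1.4419

resid = 1.5644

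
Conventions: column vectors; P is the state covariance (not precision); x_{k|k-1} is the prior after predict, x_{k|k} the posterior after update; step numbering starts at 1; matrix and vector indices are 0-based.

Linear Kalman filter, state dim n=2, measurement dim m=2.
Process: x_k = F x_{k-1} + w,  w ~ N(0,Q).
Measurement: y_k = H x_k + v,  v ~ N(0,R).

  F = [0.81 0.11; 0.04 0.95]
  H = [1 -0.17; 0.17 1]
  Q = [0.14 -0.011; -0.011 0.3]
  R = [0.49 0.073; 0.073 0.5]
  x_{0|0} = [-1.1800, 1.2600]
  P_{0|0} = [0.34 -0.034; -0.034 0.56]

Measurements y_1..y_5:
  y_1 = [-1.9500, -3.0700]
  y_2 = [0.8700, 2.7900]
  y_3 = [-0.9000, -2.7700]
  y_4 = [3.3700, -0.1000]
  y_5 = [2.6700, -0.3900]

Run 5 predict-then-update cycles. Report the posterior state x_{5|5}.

x_post = [1.1895, -0.8665]

step 1: x^-=[-0.8172, 1.1498]  P^-=[0.3638 0.0322; 0.0322 0.8034]  S=[0.8661 0.0296; 0.0296 1.3248]  K=[0.4116 0.0618; -0.1414 0.6137]  nu=[-0.9373, -4.0809]  x^+=[-1.4553, -1.2220]  P^+=[0.2105 0.0252; 0.0252 0.2922]
step 2: x^-=[-1.3132, -1.2191]  P^-=[0.2861 0.0458; 0.0458 0.5660]  S=[0.7769 0.0699; 0.0699 1.0898]  K=[0.3525 0.0641; -0.1129 0.5337]  nu=[1.9760, 4.2323]  x^+=[-0.3455, 0.8168]  P^+=[0.1820 0.0268; 0.0268 0.2541]
step 3: x^-=[-0.1900, 0.7621]  P^-=[0.2672 0.0422; 0.0422 0.5316]  S=[0.7583 0.0690; 0.0690 1.0537]  K=[0.3374 0.0611; -0.1107 0.5186]  nu=[-0.5804, -3.4998]  x^+=[-0.5996, -0.9886]  P^+=[0.1741 0.0256; 0.0256 0.2469]
step 4: x^-=[-0.5944, -0.9632]  P^-=[0.2618 0.0402; 0.0402 0.5250]  S=[0.7533 0.0673; 0.0673 1.0463]  K=[0.3331 0.0595; -0.1112 0.5155]  nu=[3.8007, 0.9642]  x^+=[0.7291, -0.8886]  P^+=[0.1718 0.0249; 0.0249 0.2454]
step 5: x^-=[0.4929, -0.8150]  P^-=[0.2601 0.0395; 0.0395 0.5236]  S=[0.7518 0.0665; 0.0665 1.0446]  K=[0.3318 0.0590; -0.1115 0.5148]  nu=[2.0386, 0.3412]  x^+=[1.1895, -0.8665]  P^+=[0.1711 0.0246; 0.0246 0.2451]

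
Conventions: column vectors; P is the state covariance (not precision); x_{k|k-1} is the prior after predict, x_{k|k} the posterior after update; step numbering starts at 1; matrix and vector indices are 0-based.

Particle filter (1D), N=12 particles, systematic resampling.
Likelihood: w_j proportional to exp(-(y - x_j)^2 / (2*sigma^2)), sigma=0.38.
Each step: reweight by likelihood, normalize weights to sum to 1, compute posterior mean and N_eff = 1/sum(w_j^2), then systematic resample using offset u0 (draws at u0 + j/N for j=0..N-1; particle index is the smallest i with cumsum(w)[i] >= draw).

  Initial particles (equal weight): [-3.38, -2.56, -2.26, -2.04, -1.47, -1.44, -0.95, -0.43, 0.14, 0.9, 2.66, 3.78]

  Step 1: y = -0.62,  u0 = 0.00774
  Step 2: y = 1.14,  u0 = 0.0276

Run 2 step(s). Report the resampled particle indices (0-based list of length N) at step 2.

resampled_idx = [6, 6, 7, 7, 8, 8, 9, 9, 10, 10, 11, 11]

step 1: w=[0.0000, 0.0000, 0.0000, 0.0005, 0.0435, 0.0517, 0.3640, 0.4683, 0.0718, 0.0002, 0.0000, 0.0000]  mean=-0.6764  Neff=2.7663  idx=[4, 5, 6, 6, 6, 6, 7, 7, 7, 7, 7, 7]
step 2: w=[0.0000, 0.0000, 0.0002, 0.0002, 0.0002, 0.0002, 0.1665, 0.1665, 0.1665, 0.1665, 0.1665, 0.1665]  mean=-0.4305  Neff=6.0110  idx=[6, 6, 7, 7, 8, 8, 9, 9, 10, 10, 11, 11]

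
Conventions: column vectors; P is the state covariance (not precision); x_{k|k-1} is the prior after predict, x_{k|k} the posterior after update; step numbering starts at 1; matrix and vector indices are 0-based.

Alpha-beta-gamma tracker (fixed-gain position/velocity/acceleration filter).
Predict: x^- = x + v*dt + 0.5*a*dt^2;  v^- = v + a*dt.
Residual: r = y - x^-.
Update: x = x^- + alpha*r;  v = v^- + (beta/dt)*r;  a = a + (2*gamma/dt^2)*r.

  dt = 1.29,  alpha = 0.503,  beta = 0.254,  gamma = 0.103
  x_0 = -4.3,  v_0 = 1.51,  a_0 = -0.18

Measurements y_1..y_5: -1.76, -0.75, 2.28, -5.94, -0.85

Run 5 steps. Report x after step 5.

step 1: x_pred=-2.5019  r=0.7419  x^+=-2.1287  v^+=1.4239  a^+=-0.0882
step 2: x_pred=-0.3653  r=-0.3847  x^+=-0.5588  v^+=1.2344  a^+=-0.1358
step 3: x_pred=0.9206  r=1.3594  x^+=1.6044  v^+=1.3269  a^+=0.0325
step 4: x_pred=3.3431  r=-9.2831  x^+=-1.3263  v^+=-0.4590  a^+=-1.1167
step 5: x_pred=-2.8476  r=1.9976  x^+=-1.8428  v^+=-1.5062  a^+=-0.8694

x_post = -1.8428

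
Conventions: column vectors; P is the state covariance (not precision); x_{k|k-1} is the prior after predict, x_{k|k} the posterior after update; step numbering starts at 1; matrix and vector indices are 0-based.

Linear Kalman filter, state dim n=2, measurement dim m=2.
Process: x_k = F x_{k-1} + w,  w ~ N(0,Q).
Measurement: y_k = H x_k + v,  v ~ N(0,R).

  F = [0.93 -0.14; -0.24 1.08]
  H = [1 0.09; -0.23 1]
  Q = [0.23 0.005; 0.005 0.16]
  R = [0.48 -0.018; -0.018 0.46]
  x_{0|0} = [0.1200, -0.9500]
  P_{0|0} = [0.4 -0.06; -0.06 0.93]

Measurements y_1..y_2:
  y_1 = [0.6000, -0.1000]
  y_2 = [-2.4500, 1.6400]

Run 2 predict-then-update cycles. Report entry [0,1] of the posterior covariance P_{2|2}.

P_post[0,1] = -0.0131

step 1: x^-=[0.2446, -1.0548]  P^-=[0.6098 -0.2872; -0.2872 1.2989]  S=[1.0486 -0.3226; -0.3226 1.9233]  K=[0.5151 -0.1358; 0.0590 0.7196]  nu=[0.4503, 1.0111]  x^+=[0.3392, -0.3007]  P^+=[0.2510 -0.0140; -0.0140 0.3267]
step 2: x^-=[0.3576, -0.4061]  P^-=[0.4571 -0.1150; -0.1150 0.5628]  S=[0.9210 -0.1851; -0.1851 1.0999]  K=[0.4604 -0.1226; 0.0391 0.5423]  nu=[-2.7710, 2.1284]  x^+=[-1.1794, 0.6397]  P^+=[0.2244 -0.0131; -0.0131 0.2458]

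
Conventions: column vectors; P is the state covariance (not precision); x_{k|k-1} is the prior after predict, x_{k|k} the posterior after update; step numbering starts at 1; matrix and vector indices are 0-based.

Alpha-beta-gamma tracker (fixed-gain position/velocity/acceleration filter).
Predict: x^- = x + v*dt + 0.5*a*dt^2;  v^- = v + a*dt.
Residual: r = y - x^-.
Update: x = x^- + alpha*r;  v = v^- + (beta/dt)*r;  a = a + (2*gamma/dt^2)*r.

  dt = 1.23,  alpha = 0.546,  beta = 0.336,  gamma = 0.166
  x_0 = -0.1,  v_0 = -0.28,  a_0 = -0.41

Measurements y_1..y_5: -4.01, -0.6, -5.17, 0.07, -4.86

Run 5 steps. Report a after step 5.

step 1: x_pred=-0.7545  r=-3.2555  x^+=-2.5320  v^+=-1.6736  a^+=-1.1244
step 2: x_pred=-5.4411  r=4.8411  x^+=-2.7979  v^+=-1.7342  a^+=-0.0620
step 3: x_pred=-4.9778  r=-0.1922  x^+=-5.0827  v^+=-1.8630  a^+=-0.1042
step 4: x_pred=-7.4530  r=7.5230  x^+=-3.3455  v^+=0.0639  a^+=1.5467
step 5: x_pred=-2.0968  r=-2.7632  x^+=-3.6055  v^+=1.2115  a^+=0.9403

a_post = 0.9403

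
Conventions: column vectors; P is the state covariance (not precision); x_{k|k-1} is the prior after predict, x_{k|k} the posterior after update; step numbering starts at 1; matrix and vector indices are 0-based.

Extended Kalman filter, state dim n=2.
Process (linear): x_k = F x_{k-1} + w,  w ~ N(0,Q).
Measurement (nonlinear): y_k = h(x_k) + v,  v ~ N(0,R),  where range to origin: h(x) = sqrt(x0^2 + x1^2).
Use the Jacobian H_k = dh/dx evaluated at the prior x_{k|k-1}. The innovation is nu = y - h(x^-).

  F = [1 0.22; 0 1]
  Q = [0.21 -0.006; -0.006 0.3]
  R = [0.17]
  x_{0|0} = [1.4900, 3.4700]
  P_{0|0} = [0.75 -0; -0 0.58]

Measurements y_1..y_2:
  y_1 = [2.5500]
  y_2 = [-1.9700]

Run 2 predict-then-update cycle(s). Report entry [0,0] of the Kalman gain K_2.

step 1: x^-=[2.2534, 3.4700]  P^-=[0.9881 0.1216; 0.1216 0.8800]  H_jac=[0.5446 0.8387]  S=[1.1931]  K=[0.5365; 0.6741]  nu=[-1.5875]  x^+=[1.4017, 2.3999]  P^+=[0.6447 -0.3099; -0.3099 0.3379]
step 2: x^-=[1.9297, 2.3999]  P^-=[0.7347 -0.2416; -0.2416 0.6379]  H_jac=[0.6266 0.7793]  S=[0.6100]  K=[0.4461; 0.5668]  nu=[-5.0495]  x^+=[-0.3229, -0.4623]  P^+=[0.6133 -0.3958; -0.3958 0.4419]

K[0,0] = 0.4461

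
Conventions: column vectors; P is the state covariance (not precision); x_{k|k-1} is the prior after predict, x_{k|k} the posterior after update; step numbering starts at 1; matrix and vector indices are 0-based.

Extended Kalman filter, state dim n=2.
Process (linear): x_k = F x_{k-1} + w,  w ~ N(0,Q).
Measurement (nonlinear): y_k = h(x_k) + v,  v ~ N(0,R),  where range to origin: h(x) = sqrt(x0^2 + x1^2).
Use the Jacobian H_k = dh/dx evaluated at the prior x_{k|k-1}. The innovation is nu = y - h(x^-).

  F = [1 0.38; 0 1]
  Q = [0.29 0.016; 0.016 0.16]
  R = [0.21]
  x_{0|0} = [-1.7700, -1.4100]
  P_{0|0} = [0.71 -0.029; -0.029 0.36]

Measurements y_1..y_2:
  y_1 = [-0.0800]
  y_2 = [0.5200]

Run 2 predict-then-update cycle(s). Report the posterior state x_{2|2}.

step 1: x^-=[-2.3058, -1.4100]  P^-=[1.0299 0.1238; 0.1238 0.5200]  H_jac=[-0.8531 -0.5217]  S=[1.2114]  K=[-0.7787; -0.3111]  nu=[-2.7827]  x^+=[-0.1389, -0.5442]  P^+=[0.2954 -0.1697; -0.1697 0.4027]
step 2: x^-=[-0.3457, -0.5442]  P^-=[0.5146 -0.0006; -0.0006 0.5627]  H_jac=[-0.5362 -0.8441]  S=[0.7583]  K=[-0.3632; -0.6259]  nu=[-0.1247]  x^+=[-0.3004, -0.4661]  P^+=[0.4146 -0.1730; -0.1730 0.2656]

x_post = [-0.3004, -0.4661]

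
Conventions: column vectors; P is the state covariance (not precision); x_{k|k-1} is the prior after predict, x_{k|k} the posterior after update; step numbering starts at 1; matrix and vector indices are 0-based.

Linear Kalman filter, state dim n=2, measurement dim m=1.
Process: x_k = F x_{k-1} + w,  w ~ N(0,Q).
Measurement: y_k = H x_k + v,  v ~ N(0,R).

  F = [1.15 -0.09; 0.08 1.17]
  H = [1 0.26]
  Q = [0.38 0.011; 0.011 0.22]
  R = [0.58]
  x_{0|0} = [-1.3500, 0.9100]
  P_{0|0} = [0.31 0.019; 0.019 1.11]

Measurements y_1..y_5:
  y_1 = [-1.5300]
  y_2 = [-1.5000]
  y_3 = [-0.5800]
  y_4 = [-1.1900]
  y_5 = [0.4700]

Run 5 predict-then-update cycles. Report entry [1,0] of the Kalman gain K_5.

K[1,0] = -0.3465

step 1: x^-=[-1.6344, 0.9567]  P^-=[0.7950 -0.0519; -0.0519 1.7450]  S=[1.4660]  K=[0.5331; 0.2741]  nu=[-0.1443]  x^+=[-1.7113, 0.9171]  P^+=[0.3784 -0.2661; -0.2661 1.6349]
step 2: x^-=[-2.0506, 0.9361]  P^-=[0.9488 -0.4825; -0.4825 2.4106]  S=[1.4408]  K=[0.5714; 0.1001]  nu=[0.3072]  x^+=[-1.8751, 0.9669]  P^+=[0.4783 -0.5649; -0.5649 2.3962]
step 3: x^-=[-2.2433, 0.9813]  P^-=[1.1489 -0.9534; -0.9534 3.3974]  S=[1.4628]  K=[0.6160; -0.0479]  nu=[1.4082]  x^+=[-1.3759, 0.9139]  P^+=[0.5939 -0.9102; -0.9102 3.3941]
step 4: x^-=[-1.6646, 0.9591]  P^-=[1.3814 -1.5099; -1.5099 4.6996]  S=[1.4939]  K=[0.6619; -0.1928]  nu=[0.2252]  x^+=[-1.5155, 0.9157]  P^+=[0.7269 -1.3193; -1.3193 4.6440]
step 5: x^-=[-1.8253, 0.9502]  P^-=[1.6520 -2.1767; -2.1767 6.3349]  S=[1.5284]  K=[0.7106; -0.3465]  nu=[2.0482]  x^+=[-0.3698, 0.2403]  P^+=[0.8802 -1.8004; -1.8004 6.1514]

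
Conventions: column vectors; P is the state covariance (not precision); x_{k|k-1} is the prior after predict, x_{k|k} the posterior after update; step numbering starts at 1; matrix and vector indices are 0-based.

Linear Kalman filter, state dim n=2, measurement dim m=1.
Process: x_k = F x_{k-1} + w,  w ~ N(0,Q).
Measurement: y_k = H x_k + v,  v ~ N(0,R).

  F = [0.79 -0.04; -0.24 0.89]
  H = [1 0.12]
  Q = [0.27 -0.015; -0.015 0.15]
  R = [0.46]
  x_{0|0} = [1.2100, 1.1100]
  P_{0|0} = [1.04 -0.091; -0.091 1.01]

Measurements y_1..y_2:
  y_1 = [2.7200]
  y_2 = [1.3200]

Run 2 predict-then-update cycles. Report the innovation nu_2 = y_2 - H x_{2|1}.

innov = [-0.2840]

step 1: x^-=[0.9115, 0.6975]  P^-=[0.9264 -0.3130; -0.3130 1.0488]  S=[1.3264]  K=[0.6701; -0.1411]  nu=[1.7248]  x^+=[2.0673, 0.4542]  P^+=[0.3308 -0.1876; -0.1876 1.0224]
step 2: x^-=[1.6150, -0.0920]  P^-=[0.4899 -0.2478; -0.2478 1.0590]  S=[0.9057]  K=[0.5081; -0.1333]  nu=[-0.2840]  x^+=[1.4707, -0.0541]  P^+=[0.2561 -0.1865; -0.1865 1.0429]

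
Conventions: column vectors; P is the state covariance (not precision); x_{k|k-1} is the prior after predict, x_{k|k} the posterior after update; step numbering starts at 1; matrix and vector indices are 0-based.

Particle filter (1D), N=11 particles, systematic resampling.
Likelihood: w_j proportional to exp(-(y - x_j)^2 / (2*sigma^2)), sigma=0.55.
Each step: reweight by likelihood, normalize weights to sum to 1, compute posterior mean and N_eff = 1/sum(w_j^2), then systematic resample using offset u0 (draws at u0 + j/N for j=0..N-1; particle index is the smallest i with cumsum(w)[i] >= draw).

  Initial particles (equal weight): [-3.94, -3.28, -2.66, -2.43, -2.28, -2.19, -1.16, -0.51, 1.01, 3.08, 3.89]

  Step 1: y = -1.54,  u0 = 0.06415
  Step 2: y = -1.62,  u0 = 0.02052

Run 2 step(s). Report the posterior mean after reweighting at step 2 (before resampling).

step 1: w=[0.0000, 0.0030, 0.0555, 0.1192, 0.1786, 0.2196, 0.3477, 0.0764, 0.0000, 0.0000, 0.0000]  mean=-1.7775  Neff=4.4615  idx=[3, 3, 4, 4, 5, 5, 6, 6, 6, 6, 7]
step 2: w=[0.0586, 0.0586, 0.0844, 0.0844, 0.1013, 0.1013, 0.1222, 0.1222, 0.1222, 0.1222, 0.0226]  mean=-1.6919  Neff=9.8159  idx=[0, 1, 3, 4, 4, 5, 6, 7, 8, 8, 9]

post_mean = -1.6919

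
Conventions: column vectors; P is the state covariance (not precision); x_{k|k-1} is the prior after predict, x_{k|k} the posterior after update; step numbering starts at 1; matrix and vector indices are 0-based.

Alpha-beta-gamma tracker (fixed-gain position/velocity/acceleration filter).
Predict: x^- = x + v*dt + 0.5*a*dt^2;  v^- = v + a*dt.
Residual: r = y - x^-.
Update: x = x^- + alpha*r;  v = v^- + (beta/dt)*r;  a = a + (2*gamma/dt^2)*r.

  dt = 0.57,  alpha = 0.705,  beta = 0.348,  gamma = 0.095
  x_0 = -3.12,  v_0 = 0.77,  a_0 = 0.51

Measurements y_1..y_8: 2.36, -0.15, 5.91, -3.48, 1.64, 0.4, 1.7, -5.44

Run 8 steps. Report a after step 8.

step 1: x_pred=-2.5983  r=4.9583  x^+=0.8973  v^+=4.0878  a^+=3.4096
step 2: x_pred=3.7813  r=-3.9313  x^+=1.0097  v^+=3.6311  a^+=1.1106
step 3: x_pred=3.2599  r=2.6501  x^+=5.1282  v^+=5.8821  a^+=2.6603
step 4: x_pred=8.9132  r=-12.3932  x^+=0.1760  v^+=-0.1678  a^+=-4.5871
step 5: x_pred=-0.6649  r=2.3049  x^+=0.9601  v^+=-1.3753  a^+=-3.2393
step 6: x_pred=-0.3501  r=0.7501  x^+=0.1787  v^+=-2.7638  a^+=-2.8006
step 7: x_pred=-1.8516  r=3.5516  x^+=0.6523  v^+=-2.1918  a^+=-0.7237
step 8: x_pred=-0.7146  r=-4.7254  x^+=-4.0460  v^+=-5.4893  a^+=-3.4871

a_post = -3.4871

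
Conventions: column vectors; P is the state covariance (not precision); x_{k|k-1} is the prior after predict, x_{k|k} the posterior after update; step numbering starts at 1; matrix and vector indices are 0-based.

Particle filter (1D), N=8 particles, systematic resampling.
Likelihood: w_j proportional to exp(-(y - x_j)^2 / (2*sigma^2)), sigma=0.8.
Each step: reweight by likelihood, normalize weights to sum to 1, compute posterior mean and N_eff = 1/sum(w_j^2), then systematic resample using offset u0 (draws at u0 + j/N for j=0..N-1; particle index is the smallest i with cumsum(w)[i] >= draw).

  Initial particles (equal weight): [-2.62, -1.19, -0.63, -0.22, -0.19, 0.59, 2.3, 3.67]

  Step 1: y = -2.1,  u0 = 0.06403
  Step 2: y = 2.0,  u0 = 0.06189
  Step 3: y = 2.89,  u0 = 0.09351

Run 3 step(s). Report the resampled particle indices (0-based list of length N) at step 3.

resampled_idx = [2, 3, 3, 4, 5, 6, 7, 7]

step 1: w=[0.4929, 0.3188, 0.1125, 0.0385, 0.0352, 0.0021, 0.0000, 0.0000]  mean=-1.7554  Neff=2.7784  idx=[0, 0, 0, 0, 1, 1, 2, 3]
step 2: w=[0.0000, 0.0000, 0.0000, 0.0000, 0.0133, 0.0133, 0.1699, 0.8034]  mean=-0.3155  Neff=1.4821  idx=[6, 6, 7, 7, 7, 7, 7, 7]
step 3: w=[0.0192, 0.0192, 0.1603, 0.1603, 0.1603, 0.1603, 0.1603, 0.1603]  mean=-0.2357  Neff=6.4571  idx=[2, 3, 3, 4, 5, 6, 7, 7]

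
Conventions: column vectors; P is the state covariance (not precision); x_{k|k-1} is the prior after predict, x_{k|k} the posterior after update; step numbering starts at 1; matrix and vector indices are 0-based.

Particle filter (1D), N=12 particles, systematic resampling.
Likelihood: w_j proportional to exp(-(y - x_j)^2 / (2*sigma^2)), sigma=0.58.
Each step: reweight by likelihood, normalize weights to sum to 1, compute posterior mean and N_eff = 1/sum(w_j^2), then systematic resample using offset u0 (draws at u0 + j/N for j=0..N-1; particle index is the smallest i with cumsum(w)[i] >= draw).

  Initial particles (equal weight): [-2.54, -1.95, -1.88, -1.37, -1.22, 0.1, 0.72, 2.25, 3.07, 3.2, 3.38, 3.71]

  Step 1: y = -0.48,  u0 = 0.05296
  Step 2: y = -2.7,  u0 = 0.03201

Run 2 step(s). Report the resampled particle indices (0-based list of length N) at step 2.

resampled_idx = [0, 0, 0, 0, 0, 0, 0, 1, 1, 2, 3, 5]

step 1: w=[0.0012, 0.0256, 0.0345, 0.1960, 0.2819, 0.3859, 0.0748, 0.0000, 0.0000, 0.0000, 0.0000, 0.0000]  mean=-0.6379  Neff=3.6462  idx=[2, 3, 3, 4, 4, 4, 5, 5, 5, 5, 5, 6]
step 2: w=[0.5861, 0.1149, 0.1149, 0.0614, 0.0614, 0.0614, 0.0000, 0.0000, 0.0000, 0.0000, 0.0000, 0.0000]  mean=-1.6412  Neff=2.6236  idx=[0, 0, 0, 0, 0, 0, 0, 1, 1, 2, 3, 5]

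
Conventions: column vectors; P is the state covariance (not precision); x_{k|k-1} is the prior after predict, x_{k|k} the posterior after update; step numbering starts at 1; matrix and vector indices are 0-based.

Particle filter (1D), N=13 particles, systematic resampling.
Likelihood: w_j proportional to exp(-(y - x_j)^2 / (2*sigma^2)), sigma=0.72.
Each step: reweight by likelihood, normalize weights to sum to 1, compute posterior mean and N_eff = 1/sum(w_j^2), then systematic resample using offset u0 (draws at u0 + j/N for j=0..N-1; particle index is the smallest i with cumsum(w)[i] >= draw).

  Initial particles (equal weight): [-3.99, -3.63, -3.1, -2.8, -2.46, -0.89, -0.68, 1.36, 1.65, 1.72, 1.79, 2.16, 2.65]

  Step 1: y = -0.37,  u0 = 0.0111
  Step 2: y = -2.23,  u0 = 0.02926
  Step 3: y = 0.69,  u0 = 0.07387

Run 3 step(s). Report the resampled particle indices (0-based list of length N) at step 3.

step 1: w=[0.0000, 0.0000, 0.0004, 0.0019, 0.0082, 0.4270, 0.5052, 0.0309, 0.0108, 0.0082, 0.0062, 0.0012, 0.0001]  mean=-0.6626  Neff=2.2791  idx=[5, 5, 5, 5, 5, 5, 6, 6, 6, 6, 6, 6, 6]
step 2: w=[0.1010, 0.1010, 0.1010, 0.1010, 0.1010, 0.1010, 0.0563, 0.0563, 0.0563, 0.0563, 0.0563, 0.0563, 0.0563]  mean=-0.8073  Neff=11.9908  idx=[0, 1, 1, 2, 3, 4, 4, 5, 6, 8, 9, 10, 12]
step 3: w=[0.0585, 0.0585, 0.0585, 0.0585, 0.0585, 0.0585, 0.0585, 0.0585, 0.1064, 0.1064, 0.1064, 0.1064, 0.1064]  mean=-0.7783  Neff=11.9095  idx=[1, 2, 3, 5, 6, 7, 8, 9, 10, 10, 11, 12, 12]

resampled_idx = [1, 2, 3, 5, 6, 7, 8, 9, 10, 10, 11, 12, 12]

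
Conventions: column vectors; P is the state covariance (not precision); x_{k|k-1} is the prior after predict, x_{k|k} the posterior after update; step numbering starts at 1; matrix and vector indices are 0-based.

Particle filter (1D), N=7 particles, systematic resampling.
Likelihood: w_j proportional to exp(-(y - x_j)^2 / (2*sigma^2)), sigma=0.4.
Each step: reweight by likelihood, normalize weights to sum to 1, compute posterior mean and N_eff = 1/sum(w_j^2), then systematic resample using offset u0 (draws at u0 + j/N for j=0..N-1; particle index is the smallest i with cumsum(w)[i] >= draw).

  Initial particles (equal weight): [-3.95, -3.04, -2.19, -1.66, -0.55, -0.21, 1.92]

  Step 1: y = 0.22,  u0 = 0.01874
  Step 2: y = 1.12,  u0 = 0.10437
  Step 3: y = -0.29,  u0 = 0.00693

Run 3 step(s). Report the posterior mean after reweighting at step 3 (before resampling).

step 1: w=[0.0000, 0.0000, 0.0000, 0.0000, 0.2184, 0.7814, 0.0002]  mean=-0.2839  Neff=1.5190  idx=[4, 4, 5, 5, 5, 5, 5]
step 2: w=[0.0081, 0.0081, 0.1968, 0.1968, 0.1968, 0.1968, 0.1968]  mean=-0.2155  Neff=5.1629  idx=[2, 3, 3, 4, 5, 6, 6]
step 3: w=[0.1429, 0.1429, 0.1429, 0.1429, 0.1429, 0.1429, 0.1429]  mean=-0.2100  Neff=7.0000  idx=[0, 1, 2, 3, 4, 5, 6]

post_mean = -0.2100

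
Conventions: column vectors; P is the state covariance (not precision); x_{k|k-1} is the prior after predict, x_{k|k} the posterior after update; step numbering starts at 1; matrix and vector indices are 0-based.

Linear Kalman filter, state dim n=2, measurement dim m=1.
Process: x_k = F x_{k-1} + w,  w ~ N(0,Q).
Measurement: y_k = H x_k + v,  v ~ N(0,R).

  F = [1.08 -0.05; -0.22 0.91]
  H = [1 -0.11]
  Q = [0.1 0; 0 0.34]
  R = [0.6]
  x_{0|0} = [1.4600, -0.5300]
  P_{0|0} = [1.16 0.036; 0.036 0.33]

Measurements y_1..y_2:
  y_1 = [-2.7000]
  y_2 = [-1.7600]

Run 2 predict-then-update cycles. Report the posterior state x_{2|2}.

step 1: x^-=[1.6033, -0.8035]  P^-=[1.4500 -0.2549; -0.2549 0.6550]  S=[2.1140]  K=[0.6992; -0.1546]  nu=[-4.3917]  x^+=[-1.4672, -0.1244]  P^+=[0.4166 -0.0263; -0.0263 0.6044]
step 2: x^-=[-1.5784, 0.2096]  P^-=[0.5903 -0.1526; -0.1526 0.8712]  S=[1.2344]  K=[0.4918; -0.2013]  nu=[-0.1586]  x^+=[-1.6563, 0.2415]  P^+=[0.2917 -0.0304; -0.0304 0.8212]

x_post = [-1.6563, 0.2415]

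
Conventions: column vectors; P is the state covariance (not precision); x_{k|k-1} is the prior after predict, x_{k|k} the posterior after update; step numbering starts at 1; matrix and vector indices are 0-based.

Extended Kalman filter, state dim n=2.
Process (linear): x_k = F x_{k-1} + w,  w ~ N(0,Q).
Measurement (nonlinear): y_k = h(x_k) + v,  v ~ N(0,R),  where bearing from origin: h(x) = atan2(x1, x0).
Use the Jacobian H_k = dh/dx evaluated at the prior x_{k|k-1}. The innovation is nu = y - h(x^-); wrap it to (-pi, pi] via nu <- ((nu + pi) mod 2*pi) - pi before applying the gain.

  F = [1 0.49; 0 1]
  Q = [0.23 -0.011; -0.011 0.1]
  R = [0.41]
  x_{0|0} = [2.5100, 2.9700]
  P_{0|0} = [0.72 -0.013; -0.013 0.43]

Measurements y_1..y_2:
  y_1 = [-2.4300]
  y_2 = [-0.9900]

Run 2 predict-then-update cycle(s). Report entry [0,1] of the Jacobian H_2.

H_jac[0,1] = 0.1436

step 1: x^-=[3.9653, 2.9700]  P^-=[1.0405 0.1867; 0.1867 0.5300]  H_jac=[-0.1210 0.1616]  S=[0.4318]  K=[-0.2217; 0.1460]  nu=[-3.0729]  x^+=[4.6467, 2.5214]  P^+=[1.0193 0.2007; 0.2007 0.5208]
step 2: x^-=[5.8822, 2.5214]  P^-=[1.5710 0.4449; 0.4449 0.6208]  H_jac=[-0.0616 0.1436]  S=[0.4209]  K=[-0.0780; 0.1468]  nu=[-1.3950]  x^+=[5.9910, 2.3167]  P^+=[1.5684 0.4497; 0.4497 0.6117]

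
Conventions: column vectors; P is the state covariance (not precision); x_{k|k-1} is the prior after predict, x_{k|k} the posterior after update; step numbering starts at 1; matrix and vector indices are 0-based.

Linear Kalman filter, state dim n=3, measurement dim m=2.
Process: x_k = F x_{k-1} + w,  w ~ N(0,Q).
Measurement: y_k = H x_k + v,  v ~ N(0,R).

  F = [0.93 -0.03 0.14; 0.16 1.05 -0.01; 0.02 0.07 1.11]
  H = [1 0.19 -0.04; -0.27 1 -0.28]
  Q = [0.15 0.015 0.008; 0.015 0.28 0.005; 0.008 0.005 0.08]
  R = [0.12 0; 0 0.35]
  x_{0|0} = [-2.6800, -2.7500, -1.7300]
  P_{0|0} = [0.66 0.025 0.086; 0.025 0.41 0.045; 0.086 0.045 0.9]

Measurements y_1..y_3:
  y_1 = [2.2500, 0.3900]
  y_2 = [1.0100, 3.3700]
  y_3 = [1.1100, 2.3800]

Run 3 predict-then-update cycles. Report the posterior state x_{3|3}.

x_post = [0.5329, 1.8937, -2.3970]

step 1: x^-=[-2.6521, -3.2990, -2.1664]  P^-=[0.7595 0.1311 0.2488; 0.1311 0.7562 0.0957; 0.2488 0.0957 1.2020]  S=[0.9371 0.0005; 0.0005 1.1690]  K=[0.8264 -0.1233; 0.2888 0.5935; 0.2338 -0.2636]  nu=[5.4423, 2.3663]  x^+=[1.5539, -0.3230, -1.5178]  P^+=[0.1018 -0.0073 0.0299; -0.0073 0.2661 0.2153; 0.0299 0.2153 1.0697]
step 2: x^-=[1.2423, -0.0753, -1.6763]  P^-=[0.2656 0.0453 0.2010; 0.0453 0.5690 0.2689; 0.2010 0.2689 1.4340]  S=[0.4055 0.0163; 0.0163 0.9061]  K=[0.6606 -0.1031; 0.3307 0.5254; 0.4889 -0.2150]  nu=[-0.2851, 3.3114]  x^+=[0.7126, 1.5702, -2.5277]  P^+=[0.0813 0.0007 0.0531; 0.0007 0.2688 0.3027; 0.0531 0.3027 1.2986]
step 3: x^-=[0.2617, 1.7880, -2.6816]  P^-=[0.2572 0.0628 0.2587; 0.0628 0.5723 0.3726; 0.2587 0.3726 1.7308]  S=[0.3981 0.0139; 0.0139 0.8733]  K=[0.6535 -0.1010; 0.3756 0.5105; 0.6612 -0.2187]  nu=[0.4013, -0.0882]  x^+=[0.5329, 1.8937, -2.3970]  P^+=[0.0801 0.0060 0.0702; 0.0060 0.2832 0.3677; 0.0702 0.3677 1.5190]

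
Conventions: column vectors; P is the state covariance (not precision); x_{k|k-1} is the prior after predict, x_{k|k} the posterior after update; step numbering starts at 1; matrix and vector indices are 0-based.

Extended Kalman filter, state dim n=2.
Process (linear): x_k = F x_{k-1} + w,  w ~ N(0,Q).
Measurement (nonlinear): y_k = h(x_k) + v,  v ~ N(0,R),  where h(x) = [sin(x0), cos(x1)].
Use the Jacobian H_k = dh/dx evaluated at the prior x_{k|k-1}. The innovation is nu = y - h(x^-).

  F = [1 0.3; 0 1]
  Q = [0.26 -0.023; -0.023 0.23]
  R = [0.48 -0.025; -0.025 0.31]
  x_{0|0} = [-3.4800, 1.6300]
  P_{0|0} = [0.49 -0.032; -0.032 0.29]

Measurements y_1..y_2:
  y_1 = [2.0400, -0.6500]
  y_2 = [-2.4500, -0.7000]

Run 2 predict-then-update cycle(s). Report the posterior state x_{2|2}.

step 1: x^-=[-2.9910, 1.6300]  P^-=[0.7569 0.0320; 0.0320 0.5200]  H_jac=[-0.9887 0.0000; 0.0000 -0.9982]  S=[1.2199 0.0066; 0.0066 0.8282]  K=[-0.6133 -0.0337; -0.0226 -0.6266]  nu=[2.1900, -0.5908]  x^+=[-4.3142, 1.9508]  P^+=[0.2969 -0.0049; -0.0049 0.1940]
step 2: x^-=[-3.7289, 1.9508]  P^-=[0.5714 0.0303; 0.0303 0.4240]  H_jac=[-0.8324 0.0000; 0.0000 -0.9287]  S=[0.8759 -0.0016; -0.0016 0.6757]  K=[-0.5431 -0.0429; -0.0298 -0.5828]  nu=[-3.0041, -0.3291]  x^+=[-2.0833, 2.2323]  P^+=[0.3119 -0.0003; -0.0003 0.1938]

x_post = [-2.0833, 2.2323]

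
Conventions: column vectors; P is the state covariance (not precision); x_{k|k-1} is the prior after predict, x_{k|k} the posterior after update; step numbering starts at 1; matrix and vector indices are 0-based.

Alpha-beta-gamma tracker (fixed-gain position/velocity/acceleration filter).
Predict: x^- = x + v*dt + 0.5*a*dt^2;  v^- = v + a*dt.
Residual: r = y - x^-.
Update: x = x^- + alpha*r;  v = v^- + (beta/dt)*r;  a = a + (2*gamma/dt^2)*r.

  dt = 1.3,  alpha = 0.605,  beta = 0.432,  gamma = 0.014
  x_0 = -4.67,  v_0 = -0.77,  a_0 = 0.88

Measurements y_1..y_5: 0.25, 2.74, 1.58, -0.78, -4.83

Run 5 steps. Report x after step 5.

x_post = -1.0832

step 1: x_pred=-4.9274  r=5.1774  x^+=-1.7951  v^+=2.0945  a^+=0.9658
step 2: x_pred=1.7438  r=0.9962  x^+=2.3465  v^+=3.6810  a^+=0.9823
step 3: x_pred=7.9619  r=-6.3819  x^+=4.1008  v^+=2.8372  a^+=0.8765
step 4: x_pred=8.5300  r=-9.3100  x^+=2.8974  v^+=0.8830  a^+=0.7223
step 5: x_pred=4.6557  r=-9.4857  x^+=-1.0832  v^+=-1.3302  a^+=0.5651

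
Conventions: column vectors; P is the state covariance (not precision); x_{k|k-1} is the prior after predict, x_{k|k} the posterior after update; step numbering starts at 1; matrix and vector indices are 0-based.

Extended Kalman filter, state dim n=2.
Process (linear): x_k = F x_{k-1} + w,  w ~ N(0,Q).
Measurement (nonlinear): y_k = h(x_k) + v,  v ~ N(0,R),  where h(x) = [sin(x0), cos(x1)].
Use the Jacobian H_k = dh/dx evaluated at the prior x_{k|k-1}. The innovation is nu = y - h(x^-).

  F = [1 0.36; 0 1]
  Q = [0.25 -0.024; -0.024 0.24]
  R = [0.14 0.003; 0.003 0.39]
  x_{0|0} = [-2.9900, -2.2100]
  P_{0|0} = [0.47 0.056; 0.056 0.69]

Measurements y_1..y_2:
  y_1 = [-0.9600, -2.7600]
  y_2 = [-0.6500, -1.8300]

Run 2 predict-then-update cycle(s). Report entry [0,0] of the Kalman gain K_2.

step 1: x^-=[-3.7856, -2.2100]  P^-=[0.8497 0.2804; 0.2804 0.9300]  H_jac=[-0.7997 0.0000; 0.0000 0.8026]  S=[0.6834 -0.1770; -0.1770 0.9890]  K=[-0.9808 0.0520; -0.1391 0.7298]  nu=[-1.5604, -2.1634]  x^+=[-2.3677, -3.5717]  P^+=[0.1715 0.0216; 0.0216 0.3541]
step 2: x^-=[-3.6535, -3.5717]  P^-=[0.4830 0.1251; 0.1251 0.5941]  H_jac=[-0.8718 0.0000; 0.0000 -0.4170]  S=[0.5071 0.0485; 0.0485 0.4933]  K=[-0.8280 -0.0244; -0.1687 -0.4856]  nu=[-1.1398, -0.9211]  x^+=[-2.6872, -2.9322]  P^+=[0.1331 0.0288; 0.0288 0.4554]

K[0,0] = -0.8280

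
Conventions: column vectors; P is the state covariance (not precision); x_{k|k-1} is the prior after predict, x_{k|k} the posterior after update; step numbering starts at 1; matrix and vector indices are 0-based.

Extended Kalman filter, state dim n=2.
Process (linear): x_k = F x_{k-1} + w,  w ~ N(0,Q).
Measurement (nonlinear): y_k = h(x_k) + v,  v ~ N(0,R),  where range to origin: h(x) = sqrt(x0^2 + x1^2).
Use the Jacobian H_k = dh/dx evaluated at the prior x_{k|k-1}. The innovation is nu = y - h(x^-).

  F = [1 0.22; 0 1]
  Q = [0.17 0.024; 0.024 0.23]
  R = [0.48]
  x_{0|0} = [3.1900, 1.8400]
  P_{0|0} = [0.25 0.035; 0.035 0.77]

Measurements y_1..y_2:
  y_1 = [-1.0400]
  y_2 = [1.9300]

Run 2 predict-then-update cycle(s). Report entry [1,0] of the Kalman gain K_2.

K[1,0] = -0.4128

step 1: x^-=[3.5948, 1.8400]  P^-=[0.4727 0.2284; 0.2284 1.0000]  H_jac=[0.8902 0.4556]  S=[1.2474]  K=[0.4207; 0.5282]  nu=[-5.0783]  x^+=[1.4582, -0.8426]  P^+=[0.2519 -0.0488; -0.0488 0.6519]
step 2: x^-=[1.2728, -0.8426]  P^-=[0.4319 0.1186; 0.1186 0.8819]  H_jac=[0.8338 -0.5520]  S=[0.9399]  K=[0.3135; -0.4128]  nu=[0.4035]  x^+=[1.3994, -1.0092]  P^+=[0.3395 0.2402; 0.2402 0.7218]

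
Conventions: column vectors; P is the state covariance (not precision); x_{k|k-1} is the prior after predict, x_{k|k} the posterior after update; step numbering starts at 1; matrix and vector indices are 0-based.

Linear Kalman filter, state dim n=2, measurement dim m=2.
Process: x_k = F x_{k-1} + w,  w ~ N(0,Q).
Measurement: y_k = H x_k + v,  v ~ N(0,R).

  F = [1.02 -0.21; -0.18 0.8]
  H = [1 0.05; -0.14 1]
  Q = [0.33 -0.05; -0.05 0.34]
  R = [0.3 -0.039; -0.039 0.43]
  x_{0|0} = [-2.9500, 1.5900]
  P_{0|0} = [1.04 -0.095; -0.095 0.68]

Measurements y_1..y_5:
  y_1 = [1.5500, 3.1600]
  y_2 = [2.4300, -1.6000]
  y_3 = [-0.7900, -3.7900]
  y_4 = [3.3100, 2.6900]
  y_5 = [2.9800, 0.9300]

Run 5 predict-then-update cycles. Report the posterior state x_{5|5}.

step 1: x^-=[-3.3429, 1.8030]  P^-=[1.4827 -0.4363; -0.4363 0.8363]  S=[1.7412 -0.6380; -0.6380 1.4175]  K=[0.8054 -0.0917; 0.0065 0.6360]  nu=[4.8028, 0.8890]  x^+=[0.4438, 2.3994]  P^+=[0.2470 -0.0363; -0.0363 0.2681]
step 2: x^-=[-0.0512, 1.8397]  P^-=[0.6144 -0.1714; -0.1714 0.5301]  S=[0.8985 -0.2687; -0.2687 1.0201]  K=[0.6499 -0.0811; 0.0013 0.5435]  nu=[2.3892, -3.4468]  x^+=[1.7813, -0.0305]  P^+=[0.1998 -0.0323; -0.0323 0.2291]
step 3: x^-=[1.8233, -0.3451]  P^-=[0.5618 -0.1527; -0.1527 0.5024]  S=[0.8477 -0.2442; -0.2442 0.9862]  K=[0.6311 -0.0784; 0.0027 0.5318]  nu=[-2.5960, -3.1897]  x^+=[0.4349, -2.0482]  P^+=[0.1939 -0.0312; -0.0312 0.2242]
step 4: x^-=[0.8737, -1.7168]  P^-=[0.5550 -0.1499; -0.1499 0.4987]  S=[0.8413 -0.2406; -0.2406 0.9816]  K=[0.6286 -0.0778; 0.0031 0.5302]  nu=[2.5221, 4.5292]  x^+=[2.1068, 0.6926]  P^+=[0.1932 -0.0309; -0.0309 0.2236]
step 5: x^-=[2.0035, 0.1749]  P^-=[0.5541 -0.1494; -0.1494 0.4982]  S=[0.8404 -0.2400; -0.2400 0.9809]  K=[0.6282 -0.0777; 0.0032 0.5300]  nu=[0.9678, 1.0356]  x^+=[2.5310, 0.7269]  P^+=[0.1930 -0.0309; -0.0309 0.2235]

x_post = [2.5310, 0.7269]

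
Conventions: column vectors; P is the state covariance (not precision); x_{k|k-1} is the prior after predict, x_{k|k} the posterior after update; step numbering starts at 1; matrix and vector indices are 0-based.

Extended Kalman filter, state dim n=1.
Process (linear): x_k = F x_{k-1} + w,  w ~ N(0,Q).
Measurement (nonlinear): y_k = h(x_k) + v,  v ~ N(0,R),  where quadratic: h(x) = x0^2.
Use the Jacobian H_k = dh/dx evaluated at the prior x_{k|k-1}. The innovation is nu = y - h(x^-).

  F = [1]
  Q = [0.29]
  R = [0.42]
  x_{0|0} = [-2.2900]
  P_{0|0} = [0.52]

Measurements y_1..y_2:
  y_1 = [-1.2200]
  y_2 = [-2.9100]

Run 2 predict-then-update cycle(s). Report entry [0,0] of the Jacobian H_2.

step 1: x^-=[-2.2900]  P^-=[0.8100]  H_jac=[-4.5800]  S=[17.4109]  K=[-0.2131]  nu=[-6.4641]  x^+=[-0.9127]  P^+=[0.0195]
step 2: x^-=[-0.9127]  P^-=[0.3095]  H_jac=[-1.8253]  S=[1.4513]  K=[-0.3893]  nu=[-3.7430]  x^+=[0.5445]  P^+=[0.0896]

H_jac[0,0] = -1.8253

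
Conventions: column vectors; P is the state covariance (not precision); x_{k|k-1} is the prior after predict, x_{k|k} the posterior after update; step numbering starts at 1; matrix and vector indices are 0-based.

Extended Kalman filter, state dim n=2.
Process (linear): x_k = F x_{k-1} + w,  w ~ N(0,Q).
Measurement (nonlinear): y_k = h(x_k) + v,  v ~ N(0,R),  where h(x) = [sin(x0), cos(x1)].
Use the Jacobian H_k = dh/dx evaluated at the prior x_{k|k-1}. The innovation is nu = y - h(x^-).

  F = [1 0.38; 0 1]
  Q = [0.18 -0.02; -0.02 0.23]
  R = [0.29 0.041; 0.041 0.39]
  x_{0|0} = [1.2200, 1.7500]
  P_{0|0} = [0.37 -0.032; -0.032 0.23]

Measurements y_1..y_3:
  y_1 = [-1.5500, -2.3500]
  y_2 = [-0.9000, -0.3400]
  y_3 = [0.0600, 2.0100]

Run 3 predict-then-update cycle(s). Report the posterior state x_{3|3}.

x_post = [5.4980, 1.1450]

step 1: x^-=[1.8850, 1.7500]  P^-=[0.5589 0.0354; 0.0354 0.4600]  H_jac=[-0.3091 0.0000; 0.0000 -0.9840]  S=[0.3434 0.0518; 0.0518 0.8354]  K=[-0.5014 -0.0106; 0.0503 -0.5449]  nu=[-2.5010, -2.1718]  x^+=[3.1622, 2.8077]  P^+=[0.4719 0.0251; 0.0251 0.2139]
step 2: x^-=[4.2291, 2.8077]  P^-=[0.7019 0.0864; 0.0864 0.4439]  H_jac=[-0.4647 0.0000; 0.0000 -0.3277]  S=[0.4416 0.0542; 0.0542 0.4377]  K=[-0.7420 0.0271; -0.0509 -0.3261]  nu=[-0.0145, 0.6048]  x^+=[4.2563, 2.6112]  P^+=[0.4606 0.0605; 0.0605 0.3944]
step 3: x^-=[5.2485, 2.6112]  P^-=[0.7436 0.1904; 0.1904 0.6244]  H_jac=[0.5108 0.0000; 0.0000 -0.5058]  S=[0.4840 -0.0082; -0.0082 0.5498]  K=[0.7820 -0.1635; 0.1913 -0.5717]  nu=[0.9197, 2.8726]  x^+=[5.4980, 1.1450]  P^+=[0.4308 0.0627; 0.0627 0.4252]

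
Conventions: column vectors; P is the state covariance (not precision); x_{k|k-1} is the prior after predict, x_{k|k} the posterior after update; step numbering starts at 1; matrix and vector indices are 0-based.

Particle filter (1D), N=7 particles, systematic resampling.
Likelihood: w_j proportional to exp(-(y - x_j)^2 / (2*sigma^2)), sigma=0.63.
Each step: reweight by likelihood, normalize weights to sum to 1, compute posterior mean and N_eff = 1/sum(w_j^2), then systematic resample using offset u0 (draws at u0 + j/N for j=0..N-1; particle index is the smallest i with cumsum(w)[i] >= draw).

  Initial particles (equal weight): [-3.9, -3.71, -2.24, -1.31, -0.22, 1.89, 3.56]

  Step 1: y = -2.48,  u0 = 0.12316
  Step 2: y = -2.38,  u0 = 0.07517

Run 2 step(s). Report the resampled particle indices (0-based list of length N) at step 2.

resampled_idx = [1, 2, 2, 3, 4, 5, 5]

step 1: w=[0.0590, 0.1112, 0.6954, 0.1333, 0.0012, 0.0000, 0.0000]  mean=-2.3749  Neff=1.9337  idx=[1, 2, 2, 2, 2, 2, 3]
step 2: w=[0.0206, 0.1868, 0.1868, 0.1868, 0.1868, 0.1868, 0.0453]  mean=-2.2282  Neff=5.6501  idx=[1, 2, 2, 3, 4, 5, 5]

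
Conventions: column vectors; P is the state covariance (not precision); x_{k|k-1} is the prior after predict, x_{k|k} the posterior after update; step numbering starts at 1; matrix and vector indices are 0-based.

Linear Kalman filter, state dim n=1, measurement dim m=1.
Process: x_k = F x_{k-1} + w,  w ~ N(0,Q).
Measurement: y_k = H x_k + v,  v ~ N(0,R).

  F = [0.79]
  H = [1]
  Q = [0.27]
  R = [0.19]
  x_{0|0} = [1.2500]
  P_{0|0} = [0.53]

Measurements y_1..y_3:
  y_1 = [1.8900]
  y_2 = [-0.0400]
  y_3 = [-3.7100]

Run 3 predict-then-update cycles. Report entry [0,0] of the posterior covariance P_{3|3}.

step 1: x^-=[0.9875]  P^-=[0.6008]  S=[0.7908]  K=[0.7597]  nu=[0.9025]  x^+=[1.6732]  P^+=[0.1443]
step 2: x^-=[1.3218]  P^-=[0.3601]  S=[0.5501]  K=[0.6546]  nu=[-1.3618]  x^+=[0.4304]  P^+=[0.1244]
step 3: x^-=[0.3400]  P^-=[0.3476]  S=[0.5376]  K=[0.6466]  nu=[-4.0500]  x^+=[-2.2787]  P^+=[0.1229]

P_post[0,0] = 0.1229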